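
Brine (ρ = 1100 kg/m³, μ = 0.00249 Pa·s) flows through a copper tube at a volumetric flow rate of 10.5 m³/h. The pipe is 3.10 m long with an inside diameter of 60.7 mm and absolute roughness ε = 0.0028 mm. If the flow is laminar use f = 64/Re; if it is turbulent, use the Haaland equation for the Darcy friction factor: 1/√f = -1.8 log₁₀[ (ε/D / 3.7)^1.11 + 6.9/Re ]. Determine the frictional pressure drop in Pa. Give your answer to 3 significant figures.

Q = 10.5 m³/h = 10.5/3600 = 0.002917 m³/s.
Cross-sectional area A = πD²/4 = π(0.0607)²/4 = 0.002894 m²; mean velocity V = Q/A = 0.002917/0.002894 = 1.008 m/s.
Reynolds number Re = ρVD/μ = 1100 · 1.008 · 0.0607 / 0.00249 = 2.703e+04.
Re > 4000 → turbulent. Relative roughness ε/D = 2.8e-06/0.0607 = 4.61e-05. Haaland: 1/√f = -1.8 log₁₀[(4.61e-05/3.7)^1.11 + 6.9/2.703e+04] = -1.8 log₁₀[3.6e-06 + 0.000255] = 6.456, so f = 0.02399.
Darcy-Weisbach: ΔP = f(L/D)(ρV²/2) = 0.02399·(3.1/0.0607)·(1100·1.008²/2) = 0.02399·51.07·558.7 = 684.5 Pa.

ΔP ≈ 685 Pa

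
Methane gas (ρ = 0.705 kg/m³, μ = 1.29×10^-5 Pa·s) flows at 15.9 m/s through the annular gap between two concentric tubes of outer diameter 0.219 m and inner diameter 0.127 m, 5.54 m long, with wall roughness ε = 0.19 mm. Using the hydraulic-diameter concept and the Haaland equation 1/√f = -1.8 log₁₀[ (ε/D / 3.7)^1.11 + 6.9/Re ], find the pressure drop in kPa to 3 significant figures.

ΔP ≈ 0.137 kPa

Hydraulic diameter D_h = 4A/P = D_o - D_i = 0.219 - 0.127 = 0.092 m.
Re = ρVD_h/μ = 0.705·15.9·0.092/1.29e-05 = 7.994e+04.
ε/D_h = 0.00019/0.092 = 0.00207; Haaland gives 1/√f = -1.8 log₁₀[0.000245+8.63e-05] = 6.264, so f = 0.02549.
ΔP = f(L/D_h)(ρV²/2) = 0.02549·5.54/0.092·89.12 = 136.8 Pa.
ΔP = 0.137 kPa.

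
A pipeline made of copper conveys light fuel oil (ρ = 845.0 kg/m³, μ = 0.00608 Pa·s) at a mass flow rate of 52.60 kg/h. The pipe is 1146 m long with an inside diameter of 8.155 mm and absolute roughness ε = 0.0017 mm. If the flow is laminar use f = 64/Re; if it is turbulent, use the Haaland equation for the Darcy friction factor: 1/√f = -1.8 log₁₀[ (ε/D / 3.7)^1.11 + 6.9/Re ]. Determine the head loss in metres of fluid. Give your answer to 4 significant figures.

h_f ≈ 133.9 m

ṁ = 52.60 kg/h = 52.60/3600 = 0.01461 kg/s.
A = πD²/4 = π(0.008155)²/4 = 5.223e-05 m²; mean velocity V = ṁ/(ρA) = 0.01461/(845 · 5.223e-05) = 0.331 m/s.
Reynolds number Re = ρVD/μ = 845 · 0.331 · 0.008155 / 0.00608 = 375.2.
Re < 2300 → laminar flow, so f = 64/Re = 64/375.2 = 0.1706 (the turbulent correlation is not needed).
Darcy-Weisbach: ΔP = f(L/D)(ρV²/2) = 0.1706·(1146/0.008155)·(845·0.331²/2) = 0.1706·1.405e+05·46.3 = 1.11e+06 Pa.
Head loss h_f = ΔP/(ρg) = 1.11e+06/(845·9.81) = 133.9 m.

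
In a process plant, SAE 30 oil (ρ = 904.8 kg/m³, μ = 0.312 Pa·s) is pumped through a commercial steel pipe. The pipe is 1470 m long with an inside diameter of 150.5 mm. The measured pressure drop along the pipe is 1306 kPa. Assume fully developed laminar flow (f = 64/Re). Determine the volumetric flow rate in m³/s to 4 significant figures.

Q ≈ 0.03586 m³/s

For laminar flow, f = 64/Re with Re = ρVD/μ, so Darcy-Weisbach reduces to ΔP = 32μLV/D². Solving for V: V = ΔP·D²/(32μL) = 1.306e+06·(0.1505)²/(32·0.312·1470) = 2.016 m/s.
Check: Re = ρVD/μ = 904.8·2.016·0.1505/0.312 = 879.7 < 2300, so the laminar assumption holds.
Q = V·A = 2.016·(π/4·0.1505²) = 0.03586 m³/s = 0.03586 m³/s.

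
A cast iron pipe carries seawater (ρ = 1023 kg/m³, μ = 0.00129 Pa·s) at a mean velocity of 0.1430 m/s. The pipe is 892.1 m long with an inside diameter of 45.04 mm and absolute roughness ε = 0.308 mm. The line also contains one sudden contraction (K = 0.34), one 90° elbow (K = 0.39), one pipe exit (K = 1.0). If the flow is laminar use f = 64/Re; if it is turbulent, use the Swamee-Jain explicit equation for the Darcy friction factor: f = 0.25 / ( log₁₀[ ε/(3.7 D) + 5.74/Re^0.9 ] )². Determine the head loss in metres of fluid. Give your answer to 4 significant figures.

h_f ≈ 0.9379 m

Reynolds number Re = ρVD/μ = 1023 · 0.143 · 0.04504 / 0.00129 = 5108.
Re > 4000 → turbulent. Relative roughness ε/D = 0.000308/0.04504 = 0.00684. Swamee-Jain: f = 0.25/(log₁₀[0.00684/3.7 + 5.74/5108^0.9])² = 0.25/(log₁₀[0.00185 + 0.00264])² = 0.25/(-2.348)² = 0.04535.
Total minor-loss coefficient ΣK = 1·0.34 + 1·0.39 + 1·1 = 1.73.
ΔP = [f·L/D + ΣK]·(ρV²/2) = [0.04535·892.1/0.04504 + 1.73]·(1023·0.143²/2) = [898.2 + 1.73]·10.46 = 9413 Pa.
Head loss h_f = ΔP/(ρg) = 9413/(1023·9.81) = 0.9379 m.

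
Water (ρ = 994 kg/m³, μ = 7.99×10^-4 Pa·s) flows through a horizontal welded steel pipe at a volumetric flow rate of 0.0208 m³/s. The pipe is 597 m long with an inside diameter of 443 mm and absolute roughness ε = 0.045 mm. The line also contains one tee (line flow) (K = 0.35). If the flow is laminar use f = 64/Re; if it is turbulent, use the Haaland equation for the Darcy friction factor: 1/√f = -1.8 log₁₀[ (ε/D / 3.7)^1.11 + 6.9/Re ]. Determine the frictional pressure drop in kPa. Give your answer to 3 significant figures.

Cross-sectional area A = πD²/4 = π(0.443)²/4 = 0.1541 m²; mean velocity V = Q/A = 0.0208/0.1541 = 0.1349 m/s.
Reynolds number Re = ρVD/μ = 994 · 0.1349 · 0.443 / 0.000799 = 7.437e+04.
Re > 4000 → turbulent. Relative roughness ε/D = 4.5e-05/0.443 = 0.000102. Haaland: 1/√f = -1.8 log₁₀[(0.000102/3.7)^1.11 + 6.9/7.437e+04] = -1.8 log₁₀[8.65e-06 + 9.28e-05] = 7.189, so f = 0.01935.
Total minor-loss coefficient ΣK = 1·0.35 = 0.35.
ΔP = [f·L/D + ΣK]·(ρV²/2) = [0.01935·597/0.443 + 0.35]·(994·0.1349²/2) = [26.08 + 0.35]·9.051 = 239.2 Pa.
ΔP = 239.2 Pa = 0.239 kPa.

ΔP ≈ 0.239 kPa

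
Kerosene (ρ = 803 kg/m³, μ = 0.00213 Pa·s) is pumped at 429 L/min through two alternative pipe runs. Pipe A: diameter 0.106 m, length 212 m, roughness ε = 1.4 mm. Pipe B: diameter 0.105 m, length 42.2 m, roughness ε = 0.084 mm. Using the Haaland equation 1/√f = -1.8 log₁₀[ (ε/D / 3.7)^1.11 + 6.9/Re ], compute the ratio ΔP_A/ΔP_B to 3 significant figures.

ΔP_A/ΔP_B ≈ 8.36

Pipe A: V = Q/A = 0.00715/0.008825 = 0.8102 m/s; Re = 3.238e+04; ε/D = 0.0132; Haaland → f = 0.04327; ΔP_A = f(L/D)(ρV²/2) = 2.281e+04 Pa.
Pipe B: V = Q/A = 0.00715/0.008659 = 0.8257 m/s; Re = 3.269e+04; ε/D = 0.0008; Haaland → f = 0.0248; ΔP_B = f(L/D)(ρV²/2) = 2728 Pa.
ΔP_A/ΔP_B = 2.281e+04/2728 = 8.36.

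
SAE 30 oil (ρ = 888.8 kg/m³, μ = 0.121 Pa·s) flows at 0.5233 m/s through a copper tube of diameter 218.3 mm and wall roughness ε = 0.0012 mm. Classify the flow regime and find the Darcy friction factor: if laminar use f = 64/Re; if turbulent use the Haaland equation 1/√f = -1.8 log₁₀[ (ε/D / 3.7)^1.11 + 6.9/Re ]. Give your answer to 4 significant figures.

f ≈ 0.07627

Re = ρVD/μ = 888.8·0.5233·0.2183/0.121 = 839.1.
Re < 2300 → laminar, so f = 64/Re = 0.07627 (roughness is irrelevant in laminar flow).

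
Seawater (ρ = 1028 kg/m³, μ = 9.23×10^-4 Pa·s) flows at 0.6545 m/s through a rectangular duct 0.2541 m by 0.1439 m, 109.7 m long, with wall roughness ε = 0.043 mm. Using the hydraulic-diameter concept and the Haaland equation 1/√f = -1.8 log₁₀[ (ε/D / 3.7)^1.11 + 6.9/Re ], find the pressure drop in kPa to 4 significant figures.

Hydraulic diameter D_h = 4A/P = 4·(0.2541·0.1439)/(2·(0.2541+0.1439)) = 0.1463/0.796 = 0.1837 m.
Re = ρVD_h/μ = 1028·0.6545·0.1837/0.000923 = 1.339e+05.
ε/D_h = 4.3e-05/0.1837 = 0.000234; Haaland gives 1/√f = -1.8 log₁₀[2.18e-05+5.15e-05] = 7.442, so f = 0.01805.
ΔP = f(L/D_h)(ρV²/2) = 0.01805·109.7/0.1837·220.2 = 2373 Pa.
ΔP = 2.373 kPa.

ΔP ≈ 2.373 kPa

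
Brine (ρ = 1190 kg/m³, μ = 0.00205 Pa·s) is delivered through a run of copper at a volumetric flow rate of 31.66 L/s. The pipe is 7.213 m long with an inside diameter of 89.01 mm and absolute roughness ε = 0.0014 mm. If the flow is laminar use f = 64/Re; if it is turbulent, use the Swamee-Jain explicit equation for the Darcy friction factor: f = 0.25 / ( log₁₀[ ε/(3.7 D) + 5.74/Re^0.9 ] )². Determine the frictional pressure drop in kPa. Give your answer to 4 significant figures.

Q = 31.66 L/s = 31.66/1000 = 0.03166 m³/s.
Cross-sectional area A = πD²/4 = π(0.08901)²/4 = 0.006223 m²; mean velocity V = Q/A = 0.03166/0.006223 = 5.088 m/s.
Reynolds number Re = ρVD/μ = 1190 · 5.088 · 0.08901 / 0.00205 = 2.629e+05.
Re > 4000 → turbulent. Relative roughness ε/D = 1.4e-06/0.08901 = 1.57e-05. Swamee-Jain: f = 0.25/(log₁₀[1.57e-05/3.7 + 5.74/2.629e+05^0.9])² = 0.25/(log₁₀[4.25e-06 + 7.61e-05])² = 0.25/(-4.095)² = 0.01491.
Darcy-Weisbach: ΔP = f(L/D)(ρV²/2) = 0.01491·(7.213/0.08901)·(1190·5.088²/2) = 0.01491·81.04·1.54e+04 = 1.861e+04 Pa.
ΔP = 1.861e+04 Pa = 18.61 kPa.

ΔP ≈ 18.61 kPa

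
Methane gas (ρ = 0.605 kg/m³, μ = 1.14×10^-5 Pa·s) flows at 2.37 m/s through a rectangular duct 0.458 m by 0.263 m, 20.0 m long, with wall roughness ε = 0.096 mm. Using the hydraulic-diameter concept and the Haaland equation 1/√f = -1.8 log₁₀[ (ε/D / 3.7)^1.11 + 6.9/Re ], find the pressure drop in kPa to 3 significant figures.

Hydraulic diameter D_h = 4A/P = 4·(0.458·0.263)/(2·(0.458+0.263)) = 0.4818/1.442 = 0.3341 m.
Re = ρVD_h/μ = 0.605·2.37·0.3341/1.14e-05 = 4.203e+04.
ε/D_h = 9.6e-05/0.3341 = 0.000287; Haaland gives 1/√f = -1.8 log₁₀[2.74e-05+0.000164] = 6.692, so f = 0.02233.
ΔP = f(L/D_h)(ρV²/2) = 0.02233·20/0.3341·1.699 = 2.271 Pa.
ΔP = 0.00227 kPa.

ΔP ≈ 0.00227 kPa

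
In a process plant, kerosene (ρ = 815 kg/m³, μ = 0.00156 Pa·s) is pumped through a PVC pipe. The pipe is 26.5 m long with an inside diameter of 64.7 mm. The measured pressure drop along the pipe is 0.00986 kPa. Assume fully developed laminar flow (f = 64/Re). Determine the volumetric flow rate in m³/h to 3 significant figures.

For laminar flow, f = 64/Re with Re = ρVD/μ, so Darcy-Weisbach reduces to ΔP = 32μLV/D². Solving for V: V = ΔP·D²/(32μL) = 9.86·(0.0647)²/(32·0.00156·26.5) = 0.0312 m/s.
Check: Re = ρVD/μ = 815·0.0312·0.0647/0.00156 = 1055 < 2300, so the laminar assumption holds.
Q = V·A = 0.0312·(π/4·0.0647²) = 0.0001026 m³/s = 0.369 m³/h.

Q ≈ 0.369 m³/h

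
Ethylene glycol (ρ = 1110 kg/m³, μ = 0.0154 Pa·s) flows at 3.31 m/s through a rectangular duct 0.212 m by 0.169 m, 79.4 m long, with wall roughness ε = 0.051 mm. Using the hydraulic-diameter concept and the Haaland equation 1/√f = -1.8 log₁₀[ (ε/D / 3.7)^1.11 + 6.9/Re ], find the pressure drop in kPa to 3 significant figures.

Hydraulic diameter D_h = 4A/P = 4·(0.212·0.169)/(2·(0.212+0.169)) = 0.1433/0.762 = 0.1881 m.
Re = ρVD_h/μ = 1110·3.31·0.1881/0.0154 = 4.487e+04.
ε/D_h = 5.1e-05/0.1881 = 0.000271; Haaland gives 1/√f = -1.8 log₁₀[2.57e-05+0.000154] = 6.743, so f = 0.022.
ΔP = f(L/D_h)(ρV²/2) = 0.022·79.4/0.1881·6081 = 5.646e+04 Pa.
ΔP = 56.5 kPa.

ΔP ≈ 56.5 kPa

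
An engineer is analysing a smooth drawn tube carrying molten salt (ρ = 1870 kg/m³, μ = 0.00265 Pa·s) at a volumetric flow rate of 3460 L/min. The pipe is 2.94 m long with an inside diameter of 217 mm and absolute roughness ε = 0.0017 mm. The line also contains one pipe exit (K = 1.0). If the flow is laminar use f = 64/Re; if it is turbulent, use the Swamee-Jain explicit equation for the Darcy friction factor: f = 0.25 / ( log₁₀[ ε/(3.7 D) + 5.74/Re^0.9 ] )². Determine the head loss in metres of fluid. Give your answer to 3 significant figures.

Q = 3460 L/min = 3460/60000 = 0.05767 m³/s.
Cross-sectional area A = πD²/4 = π(0.217)²/4 = 0.03698 m²; mean velocity V = Q/A = 0.05767/0.03698 = 1.559 m/s.
Reynolds number Re = ρVD/μ = 1870 · 1.559 · 0.217 / 0.00265 = 2.388e+05.
Re > 4000 → turbulent. Relative roughness ε/D = 1.7e-06/0.217 = 7.83e-06. Swamee-Jain: f = 0.25/(log₁₀[7.83e-06/3.7 + 5.74/2.388e+05^0.9])² = 0.25/(log₁₀[2.12e-06 + 8.29e-05])² = 0.25/(-4.07)² = 0.01509.
Total minor-loss coefficient ΣK = 1·1 = 1.
ΔP = [f·L/D + ΣK]·(ρV²/2) = [0.01509·2.94/0.217 + 1]·(1870·1.559²/2) = [0.2044 + 1]·2273 = 2738 Pa.
Head loss h_f = ΔP/(ρg) = 2738/(1870·9.81) = 0.149 m.

h_f ≈ 0.149 m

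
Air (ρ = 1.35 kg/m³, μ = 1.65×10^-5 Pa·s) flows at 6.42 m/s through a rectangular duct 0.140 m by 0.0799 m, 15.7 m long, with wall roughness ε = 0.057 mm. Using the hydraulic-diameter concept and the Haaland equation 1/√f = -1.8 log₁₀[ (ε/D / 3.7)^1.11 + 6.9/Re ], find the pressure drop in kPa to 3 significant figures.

Hydraulic diameter D_h = 4A/P = 4·(0.14·0.0799)/(2·(0.14+0.0799)) = 0.04474/0.4398 = 0.1017 m.
Re = ρVD_h/μ = 1.35·6.42·0.1017/1.65e-05 = 5.344e+04.
ε/D_h = 5.7e-05/0.1017 = 0.00056; Haaland gives 1/√f = -1.8 log₁₀[5.75e-05+0.000129] = 6.712, so f = 0.0222.
ΔP = f(L/D_h)(ρV²/2) = 0.0222·15.7/0.1017·27.82 = 95.3 Pa.
ΔP = 0.0953 kPa.

ΔP ≈ 0.0953 kPa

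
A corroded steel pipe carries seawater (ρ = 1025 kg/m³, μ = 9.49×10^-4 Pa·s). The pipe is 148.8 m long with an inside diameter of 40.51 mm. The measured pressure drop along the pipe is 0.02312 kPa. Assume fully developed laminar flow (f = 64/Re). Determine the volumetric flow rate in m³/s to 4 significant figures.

For laminar flow, f = 64/Re with Re = ρVD/μ, so Darcy-Weisbach reduces to ΔP = 32μLV/D². Solving for V: V = ΔP·D²/(32μL) = 23.12·(0.04051)²/(32·0.000949·148.8) = 0.008396 m/s.
Check: Re = ρVD/μ = 1025·0.008396·0.04051/0.000949 = 367.4 < 2300, so the laminar assumption holds.
Q = V·A = 0.008396·(π/4·0.04051²) = 1.082e-05 m³/s = 1.082×10^-5 m³/s.

Q ≈ 1.082×10^-5 m³/s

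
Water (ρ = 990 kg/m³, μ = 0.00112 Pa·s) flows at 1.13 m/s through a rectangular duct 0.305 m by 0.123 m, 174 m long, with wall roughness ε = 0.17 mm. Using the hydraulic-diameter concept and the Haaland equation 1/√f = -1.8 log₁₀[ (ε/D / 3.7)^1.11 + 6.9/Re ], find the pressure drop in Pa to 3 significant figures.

ΔP ≈ 13100 Pa

Hydraulic diameter D_h = 4A/P = 4·(0.305·0.123)/(2·(0.305+0.123)) = 0.1501/0.856 = 0.1753 m.
Re = ρVD_h/μ = 990·1.13·0.1753/0.00112 = 1.751e+05.
ε/D_h = 0.00017/0.1753 = 0.00097; Haaland gives 1/√f = -1.8 log₁₀[0.000106+3.94e-05] = 6.908, so f = 0.02095.
ΔP = f(L/D_h)(ρV²/2) = 0.02095·174/0.1753·632.1 = 1.315e+04 Pa.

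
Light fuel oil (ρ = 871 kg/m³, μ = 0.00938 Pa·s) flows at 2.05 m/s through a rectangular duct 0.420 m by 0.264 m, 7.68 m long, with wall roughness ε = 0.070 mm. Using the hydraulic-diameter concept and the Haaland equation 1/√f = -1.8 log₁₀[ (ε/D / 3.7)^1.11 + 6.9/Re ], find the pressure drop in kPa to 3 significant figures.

Hydraulic diameter D_h = 4A/P = 4·(0.42·0.264)/(2·(0.42+0.264)) = 0.4435/1.368 = 0.3242 m.
Re = ρVD_h/μ = 871·2.05·0.3242/0.00938 = 6.172e+04.
ε/D_h = 7e-05/0.3242 = 0.000216; Haaland gives 1/√f = -1.8 log₁₀[2e-05+0.000112] = 6.984, so f = 0.0205.
ΔP = f(L/D_h)(ρV²/2) = 0.0205·7.68/0.3242·1830 = 888.8 Pa.
ΔP = 0.889 kPa.

ΔP ≈ 0.889 kPa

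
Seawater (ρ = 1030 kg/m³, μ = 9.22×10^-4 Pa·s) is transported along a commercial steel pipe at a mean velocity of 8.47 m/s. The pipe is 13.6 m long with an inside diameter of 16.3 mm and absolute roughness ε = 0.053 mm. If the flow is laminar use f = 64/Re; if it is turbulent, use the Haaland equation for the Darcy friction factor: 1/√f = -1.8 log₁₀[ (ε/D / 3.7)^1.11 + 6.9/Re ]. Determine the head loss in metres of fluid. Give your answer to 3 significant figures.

h_f ≈ 84.1 m

Reynolds number Re = ρVD/μ = 1030 · 8.47 · 0.0163 / 0.000922 = 1.542e+05.
Re > 4000 → turbulent. Relative roughness ε/D = 5.3e-05/0.0163 = 0.00325. Haaland: 1/√f = -1.8 log₁₀[(0.00325/3.7)^1.11 + 6.9/1.542e+05] = -1.8 log₁₀[0.000405 + 4.47e-05] = 6.024, so f = 0.02755.
Darcy-Weisbach: ΔP = f(L/D)(ρV²/2) = 0.02755·(13.6/0.0163)·(1030·8.47²/2) = 0.02755·834.4·3.695e+04 = 8.494e+05 Pa.
Head loss h_f = ΔP/(ρg) = 8.494e+05/(1030·9.81) = 84.1 m.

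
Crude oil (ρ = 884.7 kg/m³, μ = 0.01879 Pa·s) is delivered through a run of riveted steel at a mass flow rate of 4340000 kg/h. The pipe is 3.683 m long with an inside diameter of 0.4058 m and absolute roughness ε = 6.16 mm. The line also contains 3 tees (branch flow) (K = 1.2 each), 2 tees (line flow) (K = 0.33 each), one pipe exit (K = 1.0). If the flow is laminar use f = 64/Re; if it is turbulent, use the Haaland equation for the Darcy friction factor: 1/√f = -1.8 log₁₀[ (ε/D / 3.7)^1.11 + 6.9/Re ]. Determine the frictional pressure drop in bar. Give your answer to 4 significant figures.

ΔP ≈ 2.780 bar

ṁ = 4340000 kg/h = 4340000/3600 = 1206 kg/s.
A = πD²/4 = π(0.4058)²/4 = 0.1293 m²; mean velocity V = ṁ/(ρA) = 1206/(884.7 · 0.1293) = 10.54 m/s.
Reynolds number Re = ρVD/μ = 884.7 · 10.54 · 0.4058 / 0.0188 = 2.013e+05.
Re > 4000 → turbulent. Relative roughness ε/D = 0.00616/0.4058 = 0.0152. Haaland: 1/√f = -1.8 log₁₀[(0.0152/3.7)^1.11 + 6.9/2.013e+05] = -1.8 log₁₀[0.00224 + 3.43e-05] = 4.757, so f = 0.04419.
Total minor-loss coefficient ΣK = 3·1.2 + 2·0.33 + 1·1 = 5.26.
ΔP = [f·L/D + ΣK]·(ρV²/2) = [0.04419·3.683/0.4058 + 5.26]·(884.7·10.54²/2) = [0.401 + 5.26]·4.91e+04 = 2.78e+05 Pa.
ΔP = 2.78e+05 Pa = 2.780 bar.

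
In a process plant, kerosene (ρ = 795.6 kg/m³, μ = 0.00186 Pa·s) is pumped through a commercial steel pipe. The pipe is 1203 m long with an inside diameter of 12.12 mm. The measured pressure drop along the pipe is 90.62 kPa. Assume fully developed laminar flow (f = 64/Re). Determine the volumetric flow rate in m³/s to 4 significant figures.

Q ≈ 2.145×10^-5 m³/s

For laminar flow, f = 64/Re with Re = ρVD/μ, so Darcy-Weisbach reduces to ΔP = 32μLV/D². Solving for V: V = ΔP·D²/(32μL) = 9.062e+04·(0.01212)²/(32·0.00186·1203) = 0.1859 m/s.
Check: Re = ρVD/μ = 795.6·0.1859·0.01212/0.00186 = 963.8 < 2300, so the laminar assumption holds.
Q = V·A = 0.1859·(π/4·0.01212²) = 2.145e-05 m³/s = 2.145×10^-5 m³/s.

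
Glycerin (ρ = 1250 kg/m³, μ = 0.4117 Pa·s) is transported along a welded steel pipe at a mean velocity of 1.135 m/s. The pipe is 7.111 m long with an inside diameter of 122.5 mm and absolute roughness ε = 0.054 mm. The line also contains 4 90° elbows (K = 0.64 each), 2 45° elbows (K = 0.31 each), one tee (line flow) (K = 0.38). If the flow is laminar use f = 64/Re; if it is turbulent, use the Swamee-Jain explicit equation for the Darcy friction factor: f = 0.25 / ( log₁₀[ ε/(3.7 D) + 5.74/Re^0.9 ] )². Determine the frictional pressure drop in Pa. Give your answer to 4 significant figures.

Reynolds number Re = ρVD/μ = 1250 · 1.135 · 0.1225 / 0.412 = 422.1.
Re < 2300 → laminar flow, so f = 64/Re = 64/422.1 = 0.1516 (the turbulent correlation is not needed).
Total minor-loss coefficient ΣK = 4·0.64 + 2·0.31 + 1·0.38 = 3.56.
ΔP = [f·L/D + ΣK]·(ρV²/2) = [0.1516·7.111/0.1225 + 3.56]·(1250·1.135²/2) = [8.801 + 3.56]·805.1 = 9952 Pa.

ΔP ≈ 9952 Pa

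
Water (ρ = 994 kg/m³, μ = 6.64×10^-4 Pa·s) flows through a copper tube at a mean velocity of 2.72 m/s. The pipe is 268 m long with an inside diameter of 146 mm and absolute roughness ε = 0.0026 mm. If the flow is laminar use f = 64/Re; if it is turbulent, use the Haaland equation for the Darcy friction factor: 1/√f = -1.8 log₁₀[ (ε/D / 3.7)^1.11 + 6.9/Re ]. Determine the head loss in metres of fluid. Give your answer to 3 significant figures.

Reynolds number Re = ρVD/μ = 994 · 2.72 · 0.146 / 0.000664 = 5.945e+05.
Re > 4000 → turbulent. Relative roughness ε/D = 2.6e-06/0.146 = 1.78e-05. Haaland: 1/√f = -1.8 log₁₀[(1.78e-05/3.7)^1.11 + 6.9/5.945e+05] = -1.8 log₁₀[1.25e-06 + 1.16e-05] = 8.803, so f = 0.0129.
Darcy-Weisbach: ΔP = f(L/D)(ρV²/2) = 0.0129·(268/0.146)·(994·2.72²/2) = 0.0129·1836·3677 = 8.709e+04 Pa.
Head loss h_f = ΔP/(ρg) = 8.709e+04/(994·9.81) = 8.93 m.

h_f ≈ 8.93 m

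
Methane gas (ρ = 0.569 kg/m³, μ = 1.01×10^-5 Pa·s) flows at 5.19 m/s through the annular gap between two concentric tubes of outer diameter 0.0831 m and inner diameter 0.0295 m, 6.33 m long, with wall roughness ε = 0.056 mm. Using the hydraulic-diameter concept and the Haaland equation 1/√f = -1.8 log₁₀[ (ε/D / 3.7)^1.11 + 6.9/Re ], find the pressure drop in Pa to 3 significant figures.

ΔP ≈ 26.4 Pa

Hydraulic diameter D_h = 4A/P = D_o - D_i = 0.0831 - 0.0295 = 0.0536 m.
Re = ρVD_h/μ = 0.569·5.19·0.0536/1.01e-05 = 1.567e+04.
ε/D_h = 5.6e-05/0.0536 = 0.00104; Haaland gives 1/√f = -1.8 log₁₀[0.000115+0.00044] = 5.86, so f = 0.02912.
ΔP = f(L/D_h)(ρV²/2) = 0.02912·6.33/0.0536·7.663 = 26.35 Pa.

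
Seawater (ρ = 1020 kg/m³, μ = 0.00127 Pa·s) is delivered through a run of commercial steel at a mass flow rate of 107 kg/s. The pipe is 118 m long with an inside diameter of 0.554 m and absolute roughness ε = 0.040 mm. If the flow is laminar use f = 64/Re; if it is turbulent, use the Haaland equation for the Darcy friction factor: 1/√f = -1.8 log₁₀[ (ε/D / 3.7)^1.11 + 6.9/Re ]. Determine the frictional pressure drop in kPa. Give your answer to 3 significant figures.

ΔP ≈ 0.331 kPa

A = πD²/4 = π(0.554)²/4 = 0.2411 m²; mean velocity V = ṁ/(ρA) = 107/(1020 · 0.2411) = 0.4352 m/s.
Reynolds number Re = ρVD/μ = 1020 · 0.4352 · 0.554 / 0.00127 = 1.936e+05.
Re > 4000 → turbulent. Relative roughness ε/D = 4e-05/0.554 = 7.22e-05. Haaland: 1/√f = -1.8 log₁₀[(7.22e-05/3.7)^1.11 + 6.9/1.936e+05] = -1.8 log₁₀[5.92e-06 + 3.56e-05] = 7.886, so f = 0.01608.
Darcy-Weisbach: ΔP = f(L/D)(ρV²/2) = 0.01608·(118/0.554)·(1020·0.4352²/2) = 0.01608·213·96.59 = 330.8 Pa.
ΔP = 330.8 Pa = 0.331 kPa.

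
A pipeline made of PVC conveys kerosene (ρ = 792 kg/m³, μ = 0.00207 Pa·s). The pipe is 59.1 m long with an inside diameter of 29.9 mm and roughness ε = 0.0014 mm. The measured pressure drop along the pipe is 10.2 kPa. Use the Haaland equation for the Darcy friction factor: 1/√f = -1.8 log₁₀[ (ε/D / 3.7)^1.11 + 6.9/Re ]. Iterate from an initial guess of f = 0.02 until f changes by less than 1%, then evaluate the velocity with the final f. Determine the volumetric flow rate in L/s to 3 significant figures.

Q ≈ 0.434 L/s

Rearranging Darcy-Weisbach: V = √(2·ΔP·D/(f·L·ρ)). With ε/D = 1.4e-06/0.0299 = 4.68e-05, iterate starting from f = 0.02:
  f = 0.02 → V = √(2·1.02e+04·0.0299/(0.02·59.1·792)) = 0.8072 m/s; Re = ρVD/μ = 9234; f → 0.03162
  f = 0.03162 → V = 0.642 m/s; Re = 7345; f → 0.03372
  f = 0.03372 → V = 0.6217 m/s; Re = 7112; f → 0.03403
Converged (Δf/f < 1%). With the final f = 0.03403: V = √(2·1.02e+04·0.0299/(0.03403·59.1·792)) = 0.6188 m/s.
Q = V·A = 0.6188·(π/4·0.0299²) = 0.0004345 m³/s = 0.434 L/s.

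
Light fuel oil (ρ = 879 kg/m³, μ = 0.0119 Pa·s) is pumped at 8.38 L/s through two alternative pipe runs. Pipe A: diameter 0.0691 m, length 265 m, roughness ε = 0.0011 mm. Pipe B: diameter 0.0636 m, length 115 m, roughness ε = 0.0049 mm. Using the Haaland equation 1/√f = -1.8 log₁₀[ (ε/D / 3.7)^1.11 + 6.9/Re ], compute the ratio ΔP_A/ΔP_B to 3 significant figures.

Pipe A: V = Q/A = 0.00838/0.00375 = 2.235 m/s; Re = 1.141e+04; ε/D = 1.59e-05; Haaland → f = 0.02981; ΔP_A = f(L/D)(ρV²/2) = 2.509e+05 Pa.
Pipe B: V = Q/A = 0.00838/0.003177 = 2.638 m/s; Re = 1.239e+04; ε/D = 7.7e-05; Haaland → f = 0.02923; ΔP_B = f(L/D)(ρV²/2) = 1.616e+05 Pa.
ΔP_A/ΔP_B = 2.509e+05/1.616e+05 = 1.55.

ΔP_A/ΔP_B ≈ 1.55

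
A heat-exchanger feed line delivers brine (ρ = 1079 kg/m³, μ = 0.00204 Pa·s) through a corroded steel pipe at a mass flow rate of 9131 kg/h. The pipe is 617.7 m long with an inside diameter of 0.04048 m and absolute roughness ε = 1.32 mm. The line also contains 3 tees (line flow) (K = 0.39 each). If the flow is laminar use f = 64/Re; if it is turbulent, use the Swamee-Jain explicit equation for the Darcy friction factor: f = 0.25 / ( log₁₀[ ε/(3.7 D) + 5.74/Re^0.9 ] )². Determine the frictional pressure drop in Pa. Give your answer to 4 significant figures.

ΔP ≈ 1661000 Pa

ṁ = 9131 kg/h = 9131/3600 = 2.536 kg/s.
A = πD²/4 = π(0.04048)²/4 = 0.001287 m²; mean velocity V = ṁ/(ρA) = 2.536/(1079 · 0.001287) = 1.827 m/s.
Reynolds number Re = ρVD/μ = 1079 · 1.827 · 0.04048 / 0.00204 = 3.911e+04.
Re > 4000 → turbulent. Relative roughness ε/D = 0.00132/0.04048 = 0.0326. Swamee-Jain: f = 0.25/(log₁₀[0.0326/3.7 + 5.74/3.911e+04^0.9])² = 0.25/(log₁₀[0.00881 + 0.000423])² = 0.25/(-2.035)² = 0.0604.
Total minor-loss coefficient ΣK = 3·0.39 = 1.17.
ΔP = [f·L/D + ΣK]·(ρV²/2) = [0.0604·617.7/0.04048 + 1.17]·(1079·1.827²/2) = [921.6 + 1.17]·1800 = 1.661e+06 Pa.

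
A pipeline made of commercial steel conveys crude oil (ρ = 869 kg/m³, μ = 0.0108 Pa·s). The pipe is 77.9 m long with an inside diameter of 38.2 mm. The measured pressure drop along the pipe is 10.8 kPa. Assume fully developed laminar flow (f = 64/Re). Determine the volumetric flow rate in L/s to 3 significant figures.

Q ≈ 0.671 L/s

For laminar flow, f = 64/Re with Re = ρVD/μ, so Darcy-Weisbach reduces to ΔP = 32μLV/D². Solving for V: V = ΔP·D²/(32μL) = 1.08e+04·(0.0382)²/(32·0.0108·77.9) = 0.5854 m/s.
Check: Re = ρVD/μ = 869·0.5854·0.0382/0.0108 = 1799 < 2300, so the laminar assumption holds.
Q = V·A = 0.5854·(π/4·0.0382²) = 0.0006709 m³/s = 0.671 L/s.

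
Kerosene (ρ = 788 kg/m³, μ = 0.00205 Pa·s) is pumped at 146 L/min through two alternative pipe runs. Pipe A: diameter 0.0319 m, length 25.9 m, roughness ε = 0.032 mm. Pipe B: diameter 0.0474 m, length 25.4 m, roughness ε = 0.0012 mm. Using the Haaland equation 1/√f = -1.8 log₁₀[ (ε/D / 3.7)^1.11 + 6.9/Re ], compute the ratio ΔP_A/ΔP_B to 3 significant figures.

Pipe A: V = Q/A = 0.002433/0.0007992 = 3.045 m/s; Re = 3.733e+04; ε/D = 0.001; Haaland → f = 0.02476; ΔP_A = f(L/D)(ρV²/2) = 7.342e+04 Pa.
Pipe B: V = Q/A = 0.002433/0.001765 = 1.379 m/s; Re = 2.512e+04; ε/D = 2.53e-05; Haaland → f = 0.02438; ΔP_B = f(L/D)(ρV²/2) = 9786 Pa.
ΔP_A/ΔP_B = 7.342e+04/9786 = 7.50.

ΔP_A/ΔP_B ≈ 7.50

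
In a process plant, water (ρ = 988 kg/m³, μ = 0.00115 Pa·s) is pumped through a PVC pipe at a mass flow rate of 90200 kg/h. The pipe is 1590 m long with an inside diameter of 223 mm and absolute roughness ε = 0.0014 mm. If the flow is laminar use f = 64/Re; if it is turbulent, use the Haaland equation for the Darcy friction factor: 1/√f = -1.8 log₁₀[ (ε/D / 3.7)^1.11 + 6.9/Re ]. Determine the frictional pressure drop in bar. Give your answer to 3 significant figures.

ΔP ≈ 0.253 bar

ṁ = 90200 kg/h = 90200/3600 = 25.06 kg/s.
A = πD²/4 = π(0.223)²/4 = 0.03906 m²; mean velocity V = ṁ/(ρA) = 25.06/(988 · 0.03906) = 0.6493 m/s.
Reynolds number Re = ρVD/μ = 988 · 0.6493 · 0.223 / 0.00115 = 1.244e+05.
Re > 4000 → turbulent. Relative roughness ε/D = 1.4e-06/0.223 = 6.28e-06. Haaland: 1/√f = -1.8 log₁₀[(6.28e-06/3.7)^1.11 + 6.9/1.244e+05] = -1.8 log₁₀[3.93e-07 + 5.55e-05] = 7.655, so f = 0.01706.
Darcy-Weisbach: ΔP = f(L/D)(ρV²/2) = 0.01706·(1590/0.223)·(988·0.6493²/2) = 0.01706·7130·208.3 = 2.534e+04 Pa.
ΔP = 2.534e+04 Pa = 0.253 bar.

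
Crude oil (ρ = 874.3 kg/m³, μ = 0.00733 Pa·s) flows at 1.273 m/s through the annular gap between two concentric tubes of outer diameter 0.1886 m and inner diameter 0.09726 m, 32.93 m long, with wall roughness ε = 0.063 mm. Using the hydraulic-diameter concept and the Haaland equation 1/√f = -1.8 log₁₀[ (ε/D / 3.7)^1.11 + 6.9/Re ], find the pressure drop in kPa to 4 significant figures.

Hydraulic diameter D_h = 4A/P = D_o - D_i = 0.1886 - 0.09726 = 0.09134 m.
Re = ρVD_h/μ = 874.3·1.273·0.09134/0.00733 = 1.387e+04.
ε/D_h = 6.3e-05/0.09134 = 0.00069; Haaland gives 1/√f = -1.8 log₁₀[7.25e-05+0.000498] = 5.839, so f = 0.02933.
ΔP = f(L/D_h)(ρV²/2) = 0.02933·32.93/0.09134·708.4 = 7490 Pa.
ΔP = 7.490 kPa.

ΔP ≈ 7.490 kPa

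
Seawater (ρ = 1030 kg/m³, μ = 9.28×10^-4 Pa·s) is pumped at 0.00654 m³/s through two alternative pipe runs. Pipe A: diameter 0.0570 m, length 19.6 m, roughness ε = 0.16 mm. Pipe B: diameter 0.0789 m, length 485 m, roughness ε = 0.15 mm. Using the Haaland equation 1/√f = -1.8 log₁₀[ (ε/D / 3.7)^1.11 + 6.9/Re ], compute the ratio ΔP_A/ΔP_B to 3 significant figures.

ΔP_A/ΔP_B ≈ 0.222

Pipe A: V = Q/A = 0.00654/0.002552 = 2.563 m/s; Re = 1.621e+05; ε/D = 0.00281; Haaland → f = 0.0265; ΔP_A = f(L/D)(ρV²/2) = 3.083e+04 Pa.
Pipe B: V = Q/A = 0.00654/0.004889 = 1.338 m/s; Re = 1.171e+05; ε/D = 0.0019; Haaland → f = 0.0245; ΔP_B = f(L/D)(ρV²/2) = 1.388e+05 Pa.
ΔP_A/ΔP_B = 3.083e+04/1.388e+05 = 0.222.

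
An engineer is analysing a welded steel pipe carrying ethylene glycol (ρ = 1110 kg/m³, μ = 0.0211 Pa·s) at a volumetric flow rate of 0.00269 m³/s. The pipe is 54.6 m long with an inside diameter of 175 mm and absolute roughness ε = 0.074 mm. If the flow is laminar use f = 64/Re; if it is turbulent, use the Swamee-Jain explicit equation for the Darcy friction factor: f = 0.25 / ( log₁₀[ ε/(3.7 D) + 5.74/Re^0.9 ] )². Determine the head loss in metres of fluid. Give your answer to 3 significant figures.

Cross-sectional area A = πD²/4 = π(0.175)²/4 = 0.02405 m²; mean velocity V = Q/A = 0.00269/0.02405 = 0.1118 m/s.
Reynolds number Re = ρVD/μ = 1110 · 0.1118 · 0.175 / 0.0211 = 1030.
Re < 2300 → laminar flow, so f = 64/Re = 64/1030 = 0.06216 (the turbulent correlation is not needed).
Darcy-Weisbach: ΔP = f(L/D)(ρV²/2) = 0.06216·(54.6/0.175)·(1110·0.1118²/2) = 0.06216·312·6.942 = 134.6 Pa.
Head loss h_f = ΔP/(ρg) = 134.6/(1110·9.81) = 0.0124 m.

h_f ≈ 0.0124 m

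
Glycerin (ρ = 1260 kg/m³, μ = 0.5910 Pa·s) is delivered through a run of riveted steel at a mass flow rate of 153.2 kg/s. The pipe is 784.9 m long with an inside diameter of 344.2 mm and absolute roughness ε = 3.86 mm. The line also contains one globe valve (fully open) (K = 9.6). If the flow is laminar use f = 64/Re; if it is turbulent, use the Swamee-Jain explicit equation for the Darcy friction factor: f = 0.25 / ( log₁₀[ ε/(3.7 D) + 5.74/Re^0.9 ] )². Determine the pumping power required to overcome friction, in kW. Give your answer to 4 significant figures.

A = πD²/4 = π(0.3442)²/4 = 0.09305 m²; mean velocity V = ṁ/(ρA) = 153.2/(1260 · 0.09305) = 1.307 m/s.
Reynolds number Re = ρVD/μ = 1260 · 1.307 · 0.3442 / 0.591 = 958.9.
Re < 2300 → laminar flow, so f = 64/Re = 64/958.9 = 0.06674 (the turbulent correlation is not needed).
Total minor-loss coefficient ΣK = 1·9.6 = 9.6.
ΔP = [f·L/D + ΣK]·(ρV²/2) = [0.06674·784.9/0.3442 + 9.6]·(1260·1.307²/2) = [152.2 + 9.6]·1076 = 1.74e+05 Pa.
Q = ṁ/ρ = 153.2/1260 = 0.1216 m³/s.
Pumping power P = QΔP = 0.1216·1.74e+05 = 21162 W = 21.16 kW.

P ≈ 21.16 kW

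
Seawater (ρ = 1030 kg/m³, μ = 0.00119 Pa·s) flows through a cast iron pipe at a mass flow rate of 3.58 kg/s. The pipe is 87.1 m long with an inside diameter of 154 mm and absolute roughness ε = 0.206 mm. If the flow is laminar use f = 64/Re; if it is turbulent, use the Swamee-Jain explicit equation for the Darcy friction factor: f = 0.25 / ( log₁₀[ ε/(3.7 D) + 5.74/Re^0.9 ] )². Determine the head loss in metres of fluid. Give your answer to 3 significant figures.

A = πD²/4 = π(0.154)²/4 = 0.01863 m²; mean velocity V = ṁ/(ρA) = 3.58/(1030 · 0.01863) = 0.1866 m/s.
Reynolds number Re = ρVD/μ = 1030 · 0.1866 · 0.154 / 0.00119 = 2.487e+04.
Re > 4000 → turbulent. Relative roughness ε/D = 0.000206/0.154 = 0.00134. Swamee-Jain: f = 0.25/(log₁₀[0.00134/3.7 + 5.74/2.487e+04^0.9])² = 0.25/(log₁₀[0.000362 + 0.000635])² = 0.25/(-3.002)² = 0.02775.
Darcy-Weisbach: ΔP = f(L/D)(ρV²/2) = 0.02775·(87.1/0.154)·(1030·0.1866²/2) = 0.02775·565.6·17.93 = 281.4 Pa.
Head loss h_f = ΔP/(ρg) = 281.4/(1030·9.81) = 0.0279 m.

h_f ≈ 0.0279 m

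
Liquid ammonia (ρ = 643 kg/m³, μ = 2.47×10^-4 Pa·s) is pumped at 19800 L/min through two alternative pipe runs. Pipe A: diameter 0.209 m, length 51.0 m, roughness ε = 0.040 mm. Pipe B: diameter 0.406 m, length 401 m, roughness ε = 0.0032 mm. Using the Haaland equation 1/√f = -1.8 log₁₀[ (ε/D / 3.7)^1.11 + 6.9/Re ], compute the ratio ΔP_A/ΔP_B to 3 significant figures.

Pipe A: V = Q/A = 0.33/0.03431 = 9.619 m/s; Re = 5.233e+06; ε/D = 0.000191; Haaland → f = 0.01382; ΔP_A = f(L/D)(ρV²/2) = 1.003e+05 Pa.
Pipe B: V = Q/A = 0.33/0.1295 = 2.549 m/s; Re = 2.694e+06; ε/D = 7.88e-06; Haaland → f = 0.01015; ΔP_B = f(L/D)(ρV²/2) = 2.095e+04 Pa.
ΔP_A/ΔP_B = 1.003e+05/2.095e+04 = 4.79.

ΔP_A/ΔP_B ≈ 4.79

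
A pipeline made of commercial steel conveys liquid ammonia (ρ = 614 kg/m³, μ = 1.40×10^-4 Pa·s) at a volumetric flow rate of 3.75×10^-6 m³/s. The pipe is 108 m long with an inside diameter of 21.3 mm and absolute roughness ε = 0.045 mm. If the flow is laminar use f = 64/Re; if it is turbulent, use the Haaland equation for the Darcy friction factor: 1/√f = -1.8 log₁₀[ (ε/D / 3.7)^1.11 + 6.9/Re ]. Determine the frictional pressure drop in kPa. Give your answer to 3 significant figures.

Cross-sectional area A = πD²/4 = π(0.0213)²/4 = 0.0003563 m²; mean velocity V = Q/A = 3.75e-06/0.0003563 = 0.01052 m/s.
Reynolds number Re = ρVD/μ = 614 · 0.01052 · 0.0213 / 0.00014 = 983.1.
Re < 2300 → laminar flow, so f = 64/Re = 64/983.1 = 0.0651 (the turbulent correlation is not needed).
Darcy-Weisbach: ΔP = f(L/D)(ρV²/2) = 0.0651·(108/0.0213)·(614·0.01052²/2) = 0.0651·5070·0.034 = 11.22 Pa.
ΔP = 11.22 Pa = 0.0112 kPa.

ΔP ≈ 0.0112 kPa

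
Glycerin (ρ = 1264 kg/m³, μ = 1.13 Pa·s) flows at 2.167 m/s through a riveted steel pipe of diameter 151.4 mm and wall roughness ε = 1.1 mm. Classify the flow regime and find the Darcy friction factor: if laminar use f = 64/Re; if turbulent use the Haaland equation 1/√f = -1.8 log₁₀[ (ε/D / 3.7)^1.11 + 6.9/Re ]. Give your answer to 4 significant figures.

Re = ρVD/μ = 1264·2.167·0.1514/1.13 = 367.
Re < 2300 → laminar, so f = 64/Re = 0.1744 (roughness is irrelevant in laminar flow).

f ≈ 0.1744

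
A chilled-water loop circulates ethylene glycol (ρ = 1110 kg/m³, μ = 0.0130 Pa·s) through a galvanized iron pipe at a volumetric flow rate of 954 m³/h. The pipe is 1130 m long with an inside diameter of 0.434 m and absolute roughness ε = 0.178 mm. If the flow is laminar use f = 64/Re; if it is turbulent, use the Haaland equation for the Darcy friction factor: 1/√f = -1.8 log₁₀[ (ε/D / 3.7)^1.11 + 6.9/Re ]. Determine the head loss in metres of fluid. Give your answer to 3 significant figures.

h_f ≈ 8.91 m

Q = 954 m³/h = 954/3600 = 0.265 m³/s.
Cross-sectional area A = πD²/4 = π(0.434)²/4 = 0.1479 m²; mean velocity V = Q/A = 0.265/0.1479 = 1.791 m/s.
Reynolds number Re = ρVD/μ = 1110 · 1.791 · 0.434 / 0.013 = 6.638e+04.
Re > 4000 → turbulent. Relative roughness ε/D = 0.000178/0.434 = 0.00041. Haaland: 1/√f = -1.8 log₁₀[(0.00041/3.7)^1.11 + 6.9/6.638e+04] = -1.8 log₁₀[4.07e-05 + 0.000104] = 6.911, so f = 0.02093.
Darcy-Weisbach: ΔP = f(L/D)(ρV²/2) = 0.02093·(1130/0.434)·(1110·1.791²/2) = 0.02093·2604·1781 = 9.707e+04 Pa.
Head loss h_f = ΔP/(ρg) = 9.707e+04/(1110·9.81) = 8.91 m.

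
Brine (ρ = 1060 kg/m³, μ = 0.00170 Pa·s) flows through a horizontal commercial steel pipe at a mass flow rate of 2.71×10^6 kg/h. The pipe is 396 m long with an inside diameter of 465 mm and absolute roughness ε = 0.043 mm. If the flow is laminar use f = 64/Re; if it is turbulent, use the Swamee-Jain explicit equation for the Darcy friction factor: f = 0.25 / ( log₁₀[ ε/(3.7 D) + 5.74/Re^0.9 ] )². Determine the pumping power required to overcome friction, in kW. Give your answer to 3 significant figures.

ṁ = 2.71×10^6 kg/h = 2.71×10^6/3600 = 752.8 kg/s.
A = πD²/4 = π(0.465)²/4 = 0.1698 m²; mean velocity V = ṁ/(ρA) = 752.8/(1060 · 0.1698) = 4.182 m/s.
Reynolds number Re = ρVD/μ = 1060 · 4.182 · 0.465 / 0.0017 = 1.212e+06.
Re > 4000 → turbulent. Relative roughness ε/D = 4.3e-05/0.465 = 9.25e-05. Swamee-Jain: f = 0.25/(log₁₀[9.25e-05/3.7 + 5.74/1.212e+06^0.9])² = 0.25/(log₁₀[2.5e-05 + 1.92e-05])² = 0.25/(-4.355)² = 0.01318.
Darcy-Weisbach: ΔP = f(L/D)(ρV²/2) = 0.01318·(396/0.465)·(1060·4.182²/2) = 0.01318·851.6·9268 = 1.041e+05 Pa.
Q = ṁ/ρ = 752.8/1060 = 0.7102 m³/s.
Pumping power P = QΔP = 0.7102·1.041e+05 = 73900 W = 73.9 kW.

P ≈ 73.9 kW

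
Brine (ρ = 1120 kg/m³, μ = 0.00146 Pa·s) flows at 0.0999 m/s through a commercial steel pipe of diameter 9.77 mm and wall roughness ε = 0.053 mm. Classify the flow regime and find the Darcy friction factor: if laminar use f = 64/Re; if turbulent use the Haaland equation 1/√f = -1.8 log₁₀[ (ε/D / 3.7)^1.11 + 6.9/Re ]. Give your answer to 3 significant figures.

f ≈ 0.0855

Re = ρVD/μ = 1120·0.0999·0.00977/0.00146 = 748.7.
Re < 2300 → laminar, so f = 64/Re = 0.08548 (roughness is irrelevant in laminar flow).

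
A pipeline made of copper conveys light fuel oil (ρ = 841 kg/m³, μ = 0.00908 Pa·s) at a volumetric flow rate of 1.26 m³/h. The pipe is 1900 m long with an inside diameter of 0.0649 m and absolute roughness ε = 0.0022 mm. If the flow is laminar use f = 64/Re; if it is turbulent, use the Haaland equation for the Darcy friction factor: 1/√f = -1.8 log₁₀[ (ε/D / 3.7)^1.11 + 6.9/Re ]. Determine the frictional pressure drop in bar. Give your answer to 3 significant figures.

ΔP ≈ 0.139 bar

Q = 1.26 m³/h = 1.26/3600 = 0.00035 m³/s.
Cross-sectional area A = πD²/4 = π(0.0649)²/4 = 0.003308 m²; mean velocity V = Q/A = 0.00035/0.003308 = 0.1058 m/s.
Reynolds number Re = ρVD/μ = 841 · 0.1058 · 0.0649 / 0.00908 = 636.
Re < 2300 → laminar flow, so f = 64/Re = 64/636 = 0.1006 (the turbulent correlation is not needed).
Darcy-Weisbach: ΔP = f(L/D)(ρV²/2) = 0.1006·(1900/0.0649)·(841·0.1058²/2) = 0.1006·2.928e+04·4.707 = 1.387e+04 Pa.
ΔP = 1.387e+04 Pa = 0.139 bar.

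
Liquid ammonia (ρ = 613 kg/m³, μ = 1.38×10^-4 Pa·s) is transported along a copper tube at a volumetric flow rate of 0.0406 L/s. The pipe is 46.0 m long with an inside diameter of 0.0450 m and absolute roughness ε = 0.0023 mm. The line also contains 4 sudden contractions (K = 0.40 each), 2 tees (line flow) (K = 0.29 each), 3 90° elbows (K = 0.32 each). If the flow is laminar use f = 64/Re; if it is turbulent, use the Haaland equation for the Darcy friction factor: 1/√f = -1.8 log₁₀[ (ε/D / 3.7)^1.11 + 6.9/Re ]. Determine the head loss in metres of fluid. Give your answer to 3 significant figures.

Q = 0.0406 L/s = 0.0406/1000 = 4.06e-05 m³/s.
Cross-sectional area A = πD²/4 = π(0.045)²/4 = 0.00159 m²; mean velocity V = Q/A = 4.06e-05/0.00159 = 0.02553 m/s.
Reynolds number Re = ρVD/μ = 613 · 0.02553 · 0.045 / 0.000138 = 5103.
Re > 4000 → turbulent. Relative roughness ε/D = 2.3e-06/0.045 = 5.11e-05. Haaland: 1/√f = -1.8 log₁₀[(5.11e-05/3.7)^1.11 + 6.9/5103] = -1.8 log₁₀[4.03e-06 + 0.00135] = 5.162, so f = 0.03753.
Total minor-loss coefficient ΣK = 4·0.4 + 2·0.29 + 3·0.32 = 3.14.
ΔP = [f·L/D + ΣK]·(ρV²/2) = [0.03753·46/0.045 + 3.14]·(613·0.02553²/2) = [38.37 + 3.14]·0.1997 = 8.29 Pa.
Head loss h_f = ΔP/(ρg) = 8.29/(613·9.81) = 0.00138 m.

h_f ≈ 0.00138 m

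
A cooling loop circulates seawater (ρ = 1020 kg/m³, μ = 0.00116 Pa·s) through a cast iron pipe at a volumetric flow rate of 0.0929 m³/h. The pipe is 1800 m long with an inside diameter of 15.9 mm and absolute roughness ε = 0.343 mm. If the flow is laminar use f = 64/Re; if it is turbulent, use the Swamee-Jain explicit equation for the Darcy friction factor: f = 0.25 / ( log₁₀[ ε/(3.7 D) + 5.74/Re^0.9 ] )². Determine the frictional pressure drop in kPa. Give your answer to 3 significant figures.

Q = 0.0929 m³/h = 0.0929/3600 = 2.581e-05 m³/s.
Cross-sectional area A = πD²/4 = π(0.0159)²/4 = 0.0001986 m²; mean velocity V = Q/A = 2.581e-05/0.0001986 = 0.13 m/s.
Reynolds number Re = ρVD/μ = 1020 · 0.13 · 0.0159 / 0.00116 = 1817.
Re < 2300 → laminar flow, so f = 64/Re = 64/1817 = 0.03522 (the turbulent correlation is not needed).
Darcy-Weisbach: ΔP = f(L/D)(ρV²/2) = 0.03522·(1800/0.0159)·(1020·0.13²/2) = 0.03522·1.132e+05·8.614 = 3.435e+04 Pa.
ΔP = 3.435e+04 Pa = 34.3 kPa.

ΔP ≈ 34.3 kPa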